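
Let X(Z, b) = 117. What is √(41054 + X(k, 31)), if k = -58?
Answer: √41171 ≈ 202.91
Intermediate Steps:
√(41054 + X(k, 31)) = √(41054 + 117) = √41171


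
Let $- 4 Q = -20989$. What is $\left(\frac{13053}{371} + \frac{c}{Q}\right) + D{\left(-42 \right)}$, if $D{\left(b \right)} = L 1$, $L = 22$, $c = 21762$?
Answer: $\frac{477576443}{7786919} \approx 61.331$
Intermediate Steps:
$Q = \frac{20989}{4}$ ($Q = \left(- \frac{1}{4}\right) \left(-20989\right) = \frac{20989}{4} \approx 5247.3$)
$D{\left(b \right)} = 22$ ($D{\left(b \right)} = 22 \cdot 1 = 22$)
$\left(\frac{13053}{371} + \frac{c}{Q}\right) + D{\left(-42 \right)} = \left(\frac{13053}{371} + \frac{21762}{\frac{20989}{4}}\right) + 22 = \left(13053 \cdot \frac{1}{371} + 21762 \cdot \frac{4}{20989}\right) + 22 = \left(\frac{13053}{371} + \frac{87048}{20989}\right) + 22 = \frac{306264225}{7786919} + 22 = \frac{477576443}{7786919}$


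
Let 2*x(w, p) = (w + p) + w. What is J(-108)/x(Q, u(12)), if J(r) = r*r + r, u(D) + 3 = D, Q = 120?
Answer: 7704/83 ≈ 92.819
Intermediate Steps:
u(D) = -3 + D
J(r) = r + r² (J(r) = r² + r = r + r²)
x(w, p) = w + p/2 (x(w, p) = ((w + p) + w)/2 = ((p + w) + w)/2 = (p + 2*w)/2 = w + p/2)
J(-108)/x(Q, u(12)) = (-108*(1 - 108))/(120 + (-3 + 12)/2) = (-108*(-107))/(120 + (½)*9) = 11556/(120 + 9/2) = 11556/(249/2) = 11556*(2/249) = 7704/83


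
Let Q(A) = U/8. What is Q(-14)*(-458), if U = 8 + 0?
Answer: -458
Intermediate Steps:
U = 8
Q(A) = 1 (Q(A) = 8/8 = 8*(⅛) = 1)
Q(-14)*(-458) = 1*(-458) = -458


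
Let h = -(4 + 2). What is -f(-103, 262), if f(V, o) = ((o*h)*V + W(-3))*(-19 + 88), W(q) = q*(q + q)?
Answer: -11173446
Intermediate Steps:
W(q) = 2*q² (W(q) = q*(2*q) = 2*q²)
h = -6 (h = -1*6 = -6)
f(V, o) = 1242 - 414*V*o (f(V, o) = ((o*(-6))*V + 2*(-3)²)*(-19 + 88) = ((-6*o)*V + 2*9)*69 = (-6*V*o + 18)*69 = (18 - 6*V*o)*69 = 1242 - 414*V*o)
-f(-103, 262) = -(1242 - 414*(-103)*262) = -(1242 + 11172204) = -1*11173446 = -11173446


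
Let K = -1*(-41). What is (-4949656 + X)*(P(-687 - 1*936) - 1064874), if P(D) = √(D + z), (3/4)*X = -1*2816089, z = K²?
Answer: 9269133260392 - 26113324*√58/3 ≈ 9.2691e+12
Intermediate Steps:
K = 41
z = 1681 (z = 41² = 1681)
X = -11264356/3 (X = 4*(-1*2816089)/3 = (4/3)*(-2816089) = -11264356/3 ≈ -3.7548e+6)
P(D) = √(1681 + D) (P(D) = √(D + 1681) = √(1681 + D))
(-4949656 + X)*(P(-687 - 1*936) - 1064874) = (-4949656 - 11264356/3)*(√(1681 + (-687 - 1*936)) - 1064874) = -26113324*(√(1681 + (-687 - 936)) - 1064874)/3 = -26113324*(√(1681 - 1623) - 1064874)/3 = -26113324*(√58 - 1064874)/3 = -26113324*(-1064874 + √58)/3 = 9269133260392 - 26113324*√58/3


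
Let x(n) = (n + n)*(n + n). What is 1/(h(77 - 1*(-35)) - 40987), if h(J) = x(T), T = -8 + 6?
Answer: -1/40971 ≈ -2.4408e-5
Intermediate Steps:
T = -2
x(n) = 4*n² (x(n) = (2*n)*(2*n) = 4*n²)
h(J) = 16 (h(J) = 4*(-2)² = 4*4 = 16)
1/(h(77 - 1*(-35)) - 40987) = 1/(16 - 40987) = 1/(-40971) = -1/40971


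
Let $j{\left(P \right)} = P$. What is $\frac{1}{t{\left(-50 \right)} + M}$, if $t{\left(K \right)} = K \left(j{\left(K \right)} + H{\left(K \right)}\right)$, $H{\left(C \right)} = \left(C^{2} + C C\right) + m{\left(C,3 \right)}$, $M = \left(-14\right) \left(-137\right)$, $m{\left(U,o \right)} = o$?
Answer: $- \frac{1}{245732} \approx -4.0695 \cdot 10^{-6}$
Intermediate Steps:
$M = 1918$
$H{\left(C \right)} = 3 + 2 C^{2}$ ($H{\left(C \right)} = \left(C^{2} + C C\right) + 3 = \left(C^{2} + C^{2}\right) + 3 = 2 C^{2} + 3 = 3 + 2 C^{2}$)
$t{\left(K \right)} = K \left(3 + K + 2 K^{2}\right)$ ($t{\left(K \right)} = K \left(K + \left(3 + 2 K^{2}\right)\right) = K \left(3 + K + 2 K^{2}\right)$)
$\frac{1}{t{\left(-50 \right)} + M} = \frac{1}{- 50 \left(3 - 50 + 2 \left(-50\right)^{2}\right) + 1918} = \frac{1}{- 50 \left(3 - 50 + 2 \cdot 2500\right) + 1918} = \frac{1}{- 50 \left(3 - 50 + 5000\right) + 1918} = \frac{1}{\left(-50\right) 4953 + 1918} = \frac{1}{-247650 + 1918} = \frac{1}{-245732} = - \frac{1}{245732}$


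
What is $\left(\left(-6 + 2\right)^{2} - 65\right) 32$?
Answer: $-1568$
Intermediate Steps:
$\left(\left(-6 + 2\right)^{2} - 65\right) 32 = \left(\left(-4\right)^{2} - 65\right) 32 = \left(16 - 65\right) 32 = \left(-49\right) 32 = -1568$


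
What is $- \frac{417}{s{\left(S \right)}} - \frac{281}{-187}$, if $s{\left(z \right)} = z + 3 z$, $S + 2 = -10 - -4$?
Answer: $\frac{86971}{5984} \approx 14.534$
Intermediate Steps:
$S = -8$ ($S = -2 - 6 = -8$)
$s{\left(z \right)} = 4 z$
$- \frac{417}{s{\left(S \right)}} - \frac{281}{-187} = - \frac{417}{4 \left(-8\right)} - \frac{281}{-187} = - \frac{417}{-32} - - \frac{281}{187} = \left(-417\right) \left(- \frac{1}{32}\right) + \frac{281}{187} = \frac{417}{32} + \frac{281}{187} = \frac{86971}{5984}$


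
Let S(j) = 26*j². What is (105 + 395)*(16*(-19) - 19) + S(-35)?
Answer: -129650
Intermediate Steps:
(105 + 395)*(16*(-19) - 19) + S(-35) = (105 + 395)*(16*(-19) - 19) + 26*(-35)² = 500*(-304 - 19) + 26*1225 = 500*(-323) + 31850 = -161500 + 31850 = -129650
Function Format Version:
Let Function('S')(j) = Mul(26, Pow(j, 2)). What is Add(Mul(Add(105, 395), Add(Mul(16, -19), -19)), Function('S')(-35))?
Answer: -129650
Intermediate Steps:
Add(Mul(Add(105, 395), Add(Mul(16, -19), -19)), Function('S')(-35)) = Add(Mul(Add(105, 395), Add(Mul(16, -19), -19)), Mul(26, Pow(-35, 2))) = Add(Mul(500, Add(-304, -19)), Mul(26, 1225)) = Add(Mul(500, -323), 31850) = Add(-161500, 31850) = -129650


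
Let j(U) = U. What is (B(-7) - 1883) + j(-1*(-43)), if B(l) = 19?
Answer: -1821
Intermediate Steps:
(B(-7) - 1883) + j(-1*(-43)) = (19 - 1883) - 1*(-43) = -1864 + 43 = -1821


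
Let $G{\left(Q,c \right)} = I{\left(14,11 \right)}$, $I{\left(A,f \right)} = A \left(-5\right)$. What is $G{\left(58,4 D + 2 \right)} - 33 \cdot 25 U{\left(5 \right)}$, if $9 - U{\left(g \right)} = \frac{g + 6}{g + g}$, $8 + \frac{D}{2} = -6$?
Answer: $- \frac{13175}{2} \approx -6587.5$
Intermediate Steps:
$D = -28$ ($D = -16 + 2 \left(-6\right) = -16 - 12 = -28$)
$U{\left(g \right)} = 9 - \frac{6 + g}{2 g}$ ($U{\left(g \right)} = 9 - \frac{g + 6}{g + g} = 9 - \frac{6 + g}{2 g}$)
$I{\left(A,f \right)} = - 5 A$
$G{\left(Q,c \right)} = -70$ ($G{\left(Q,c \right)} = \left(-5\right) 14 = -70$)
$G{\left(58,4 D + 2 \right)} - 33 \cdot 25 U{\left(5 \right)} = -70 - 33 \cdot 25 \left(\frac{17}{2} - \frac{3}{5}\right) = -70 - 825 \left(\frac{17}{2} - \frac{3}{5}\right) = -70 - 825 \cdot \frac{79}{10} = -70 - \frac{13035}{2} = - \frac{13175}{2}$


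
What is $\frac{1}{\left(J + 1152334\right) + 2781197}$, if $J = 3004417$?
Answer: $\frac{1}{6937948} \approx 1.4413 \cdot 10^{-7}$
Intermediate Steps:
$\frac{1}{\left(J + 1152334\right) + 2781197} = \frac{1}{\left(3004417 + 1152334\right) + 2781197} = \frac{1}{4156751 + 2781197} = \frac{1}{6937948}$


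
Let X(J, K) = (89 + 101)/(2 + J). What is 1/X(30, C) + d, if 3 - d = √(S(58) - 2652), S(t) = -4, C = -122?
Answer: 301/95 - 4*I*√166 ≈ 3.1684 - 51.536*I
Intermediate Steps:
X(J, K) = 190/(2 + J)
d = 3 - 4*I*√166 (d = 3 - √(-4 - 2652) = 3 - √(-2656) = 3 - 4*I*√166 ≈ 3.0 - 51.536*I)
1/X(30, C) + d = 1/(190/(2 + 30)) + (3 - 4*I*√166) = 1/(190/32) + (3 - 4*I*√166) = 1/(190*(1/32)) + (3 - 4*I*√166) = 1/(95/16) + (3 - 4*I*√166) = 16/95 + (3 - 4*I*√166) = 301/95 - 4*I*√166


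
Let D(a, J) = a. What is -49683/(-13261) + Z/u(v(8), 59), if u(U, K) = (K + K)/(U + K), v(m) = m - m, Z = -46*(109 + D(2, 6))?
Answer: -33805650/13261 ≈ -2549.3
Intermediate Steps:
Z = -5106 (Z = -46*(109 + 2) = -46*111 = -5106)
v(m) = 0
u(U, K) = 2*K/(K + U) (u(U, K) = (2*K)/(K + U) = 2*K/(K + U))
-49683/(-13261) + Z/u(v(8), 59) = -49683/(-13261) - 5106/(2*59/(59 + 0)) = -49683*(-1/13261) - 5106/(2*59/59) = 49683/13261 - 5106/(2*59*(1/59)) = 49683/13261 - 5106/2 = 49683/13261 - 5106*1/2 = 49683/13261 - 2553 = -33805650/13261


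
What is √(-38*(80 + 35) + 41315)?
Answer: 3*√4105 ≈ 192.21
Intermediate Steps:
√(-38*(80 + 35) + 41315) = √(-38*115 + 41315) = √(-4370 + 41315) = √36945 = 3*√4105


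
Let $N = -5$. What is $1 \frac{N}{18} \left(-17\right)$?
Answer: $\frac{85}{18} \approx 4.7222$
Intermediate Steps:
$1 \frac{N}{18} \left(-17\right) = 1 \left(- \frac{5}{18}\right) \left(-17\right) = \left(- \frac{5}{18}\right) \left(-17\right) = \frac{85}{18}$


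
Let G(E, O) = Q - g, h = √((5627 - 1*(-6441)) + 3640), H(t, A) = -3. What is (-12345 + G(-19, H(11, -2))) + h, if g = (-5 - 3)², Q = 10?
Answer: -12399 + 2*√3927 ≈ -12274.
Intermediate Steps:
g = 64 (g = (-8)² = 64)
h = 2*√3927 (h = √((5627 + 6441) + 3640) = √(12068 + 3640) = √15708 = 2*√3927 ≈ 125.33)
G(E, O) = -54 (G(E, O) = 10 - 1*64 = 10 - 64 = -54)
(-12345 + G(-19, H(11, -2))) + h = (-12345 - 54) + 2*√3927 = -12399 + 2*√3927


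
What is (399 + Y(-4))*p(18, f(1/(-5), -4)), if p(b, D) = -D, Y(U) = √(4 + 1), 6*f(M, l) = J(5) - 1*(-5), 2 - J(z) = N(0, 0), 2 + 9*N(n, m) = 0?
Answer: -8645/18 - 65*√5/54 ≈ -482.97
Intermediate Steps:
N(n, m) = -2/9 (N(n, m) = -2/9 + (⅑)*0 = -2/9 + 0 = -2/9)
J(z) = 20/9 (J(z) = 2 - 1*(-2/9) = 2 + 2/9 = 20/9)
f(M, l) = 65/54 (f(M, l) = (20/9 - 1*(-5))/6 = (20/9 + 5)/6 = (⅙)*(65/9) = 65/54)
Y(U) = √5
(399 + Y(-4))*p(18, f(1/(-5), -4)) = (399 + √5)*(-1*65/54) = (399 + √5)*(-65/54) = -8645/18 - 65*√5/54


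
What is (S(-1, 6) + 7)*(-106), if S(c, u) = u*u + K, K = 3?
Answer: -4876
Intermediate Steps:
S(c, u) = 3 + u² (S(c, u) = u*u + 3 = u² + 3 = 3 + u²)
(S(-1, 6) + 7)*(-106) = ((3 + 6²) + 7)*(-106) = ((3 + 36) + 7)*(-106) = (39 + 7)*(-106) = 46*(-106) = -4876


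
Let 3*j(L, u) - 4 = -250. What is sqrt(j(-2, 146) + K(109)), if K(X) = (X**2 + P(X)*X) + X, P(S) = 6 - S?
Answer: sqrt(681) ≈ 26.096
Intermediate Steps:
j(L, u) = -82 (j(L, u) = 4/3 + (1/3)*(-250) = 4/3 - 250/3 = -82)
K(X) = X + X**2 + X*(6 - X) (K(X) = (X**2 + (6 - X)*X) + X = (X**2 + X*(6 - X)) + X = X + X**2 + X*(6 - X))
sqrt(j(-2, 146) + K(109)) = sqrt(-82 + 7*109) = sqrt(-82 + 763) = sqrt(681)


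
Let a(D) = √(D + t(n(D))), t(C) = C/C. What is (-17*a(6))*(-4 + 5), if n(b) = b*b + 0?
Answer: -17*√7 ≈ -44.978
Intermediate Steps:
n(b) = b² (n(b) = b² + 0 = b²)
t(C) = 1
a(D) = √(1 + D) (a(D) = √(D + 1) = √(1 + D))
(-17*a(6))*(-4 + 5) = (-17*√(1 + 6))*(-4 + 5) = -17*√7*1 = -17*√7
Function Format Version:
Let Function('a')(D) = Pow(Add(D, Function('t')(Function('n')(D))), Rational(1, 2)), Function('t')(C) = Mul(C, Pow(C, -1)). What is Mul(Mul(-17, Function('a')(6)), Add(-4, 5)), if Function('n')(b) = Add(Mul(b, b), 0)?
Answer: Mul(-17, Pow(7, Rational(1, 2))) ≈ -44.978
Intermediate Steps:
Function('n')(b) = Pow(b, 2) (Function('n')(b) = Add(Pow(b, 2), 0) = Pow(b, 2))
Function('t')(C) = 1
Function('a')(D) = Pow(Add(1, D), Rational(1, 2)) (Function('a')(D) = Pow(Add(D, 1), Rational(1, 2)) = Pow(Add(1, D), Rational(1, 2)))
Mul(Mul(-17, Function('a')(6)), Add(-4, 5)) = Mul(Mul(-17, Pow(Add(1, 6), Rational(1, 2))), Add(-4, 5)) = Mul(Mul(-17, Pow(7, Rational(1, 2))), 1) = Mul(-17, Pow(7, Rational(1, 2)))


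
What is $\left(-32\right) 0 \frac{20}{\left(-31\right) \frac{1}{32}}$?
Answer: $0$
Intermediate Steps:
$\left(-32\right) 0 \frac{20}{\left(-31\right) \frac{1}{32}} = 0 \frac{20}{\left(-31\right) \frac{1}{32}} = 0 \frac{20}{- \frac{31}{32}} = 0 \cdot 20 \left(- \frac{32}{31}\right) = 0 \left(- \frac{640}{31}\right) = 0$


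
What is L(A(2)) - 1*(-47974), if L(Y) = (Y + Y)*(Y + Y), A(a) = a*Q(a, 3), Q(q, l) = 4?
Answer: 48230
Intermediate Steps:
A(a) = 4*a (A(a) = a*4 = 4*a)
L(Y) = 4*Y² (L(Y) = (2*Y)*(2*Y) = 4*Y²)
L(A(2)) - 1*(-47974) = 4*(4*2)² - 1*(-47974) = 4*8² + 47974 = 4*64 + 47974 = 256 + 47974 = 48230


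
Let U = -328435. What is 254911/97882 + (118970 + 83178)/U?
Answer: 63935043749/32147874670 ≈ 1.9888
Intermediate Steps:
254911/97882 + (118970 + 83178)/U = 254911/97882 + (118970 + 83178)/(-328435) = 254911*(1/97882) + 202148*(-1/328435) = 254911/97882 - 202148/328435 = 63935043749/32147874670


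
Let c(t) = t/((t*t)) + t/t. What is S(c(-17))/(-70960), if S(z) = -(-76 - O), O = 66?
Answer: -71/35480 ≈ -0.0020011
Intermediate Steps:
c(t) = 1 + 1/t (c(t) = t/(t**2) + 1 = t/t**2 + 1 = 1/t + 1 = 1 + 1/t)
S(z) = 142 (S(z) = -(-76 - 1*66) = -(-76 - 66) = -1*(-142) = 142)
S(c(-17))/(-70960) = 142/(-70960) = 142*(-1/70960) = -71/35480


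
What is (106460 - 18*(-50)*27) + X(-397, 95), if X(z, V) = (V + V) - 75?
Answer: 130875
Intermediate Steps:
X(z, V) = -75 + 2*V (X(z, V) = 2*V - 75 = -75 + 2*V)
(106460 - 18*(-50)*27) + X(-397, 95) = (106460 - 18*(-50)*27) + (-75 + 2*95) = (106460 + 900*27) + (-75 + 190) = (106460 + 24300) + 115 = 130760 + 115 = 130875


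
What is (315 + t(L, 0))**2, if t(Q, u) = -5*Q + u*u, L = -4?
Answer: 112225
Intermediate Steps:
t(Q, u) = u**2 - 5*Q (t(Q, u) = -5*Q + u**2 = u**2 - 5*Q)
(315 + t(L, 0))**2 = (315 + (0**2 - 5*(-4)))**2 = (315 + (0 + 20))**2 = (315 + 20)**2 = 335**2 = 112225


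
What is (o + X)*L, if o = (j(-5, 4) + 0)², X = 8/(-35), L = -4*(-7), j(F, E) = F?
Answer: 3468/5 ≈ 693.60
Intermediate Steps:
L = 28
X = -8/35 (X = 8*(-1/35) = -8/35 ≈ -0.22857)
o = 25 (o = (-5 + 0)² = (-5)² = 25)
(o + X)*L = (25 - 8/35)*28 = (867/35)*28 = 3468/5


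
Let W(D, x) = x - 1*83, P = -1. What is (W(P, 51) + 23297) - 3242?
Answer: 20023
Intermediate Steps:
W(D, x) = -83 + x (W(D, x) = x - 83 = -83 + x)
(W(P, 51) + 23297) - 3242 = ((-83 + 51) + 23297) - 3242 = (-32 + 23297) - 3242 = 23265 - 3242 = 20023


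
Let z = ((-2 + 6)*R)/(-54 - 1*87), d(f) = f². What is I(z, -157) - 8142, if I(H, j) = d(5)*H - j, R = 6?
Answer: -375495/47 ≈ -7989.3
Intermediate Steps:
z = -8/47 (z = ((-2 + 6)*6)/(-54 - 1*87) = (4*6)/(-54 - 87) = 24/(-141) = 24*(-1/141) = -8/47 ≈ -0.17021)
I(H, j) = -j + 25*H (I(H, j) = 5²*H - j = 25*H - j = -j + 25*H)
I(z, -157) - 8142 = (-1*(-157) + 25*(-8/47)) - 8142 = (157 - 200/47) - 8142 = 7179/47 - 8142 = -375495/47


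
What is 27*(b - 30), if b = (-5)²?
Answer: -135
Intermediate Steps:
b = 25
27*(b - 30) = 27*(25 - 30) = 27*(-5) = -135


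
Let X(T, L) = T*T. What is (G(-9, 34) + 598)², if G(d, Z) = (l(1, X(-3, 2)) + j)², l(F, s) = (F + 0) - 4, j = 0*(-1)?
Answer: 368449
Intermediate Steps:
X(T, L) = T²
j = 0
l(F, s) = -4 + F (l(F, s) = F - 4 = -4 + F)
G(d, Z) = 9 (G(d, Z) = ((-4 + 1) + 0)² = (-3 + 0)² = (-3)² = 9)
(G(-9, 34) + 598)² = (9 + 598)² = 607² = 368449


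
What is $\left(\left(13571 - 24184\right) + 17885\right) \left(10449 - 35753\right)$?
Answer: $-184010688$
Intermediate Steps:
$\left(\left(13571 - 24184\right) + 17885\right) \left(10449 - 35753\right) = \left(\left(13571 - 24184\right) + 17885\right) \left(-25304\right) = \left(-10613 + 17885\right) \left(-25304\right) = 7272 \left(-25304\right) = -184010688$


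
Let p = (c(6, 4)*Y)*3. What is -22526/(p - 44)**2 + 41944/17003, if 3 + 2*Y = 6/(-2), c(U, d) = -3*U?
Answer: 2051211/2415814 ≈ 0.84908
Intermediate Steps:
Y = -3 (Y = -3/2 + (6/(-2))/2 = -3/2 + (6*(-1/2))/2 = -3/2 + (1/2)*(-3) = -3/2 - 3/2 = -3)
p = 162 (p = (-3*6*(-3))*3 = -18*(-3)*3 = 54*3 = 162)
-22526/(p - 44)**2 + 41944/17003 = -22526/(162 - 44)**2 + 41944/17003 = -22526/(118**2) + 41944*(1/17003) = -22526/13924 + 856/347 = -22526*1/13924 + 856/347 = -11263/6962 + 856/347 = 2051211/2415814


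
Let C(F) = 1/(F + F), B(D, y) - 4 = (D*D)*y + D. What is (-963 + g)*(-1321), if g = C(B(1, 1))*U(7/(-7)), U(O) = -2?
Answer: 7634059/6 ≈ 1.2723e+6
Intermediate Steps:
B(D, y) = 4 + D + y*D**2 (B(D, y) = 4 + ((D*D)*y + D) = 4 + (D**2*y + D) = 4 + (y*D**2 + D) = 4 + (D + y*D**2) = 4 + D + y*D**2)
C(F) = 1/(2*F)
g = -1/6 (g = (1/(2*(4 + 1 + 1*1**2)))*(-2) = (1/(2*(4 + 1 + 1*1)))*(-2) = (1/(2*(4 + 1 + 1)))*(-2) = ((1/2)/6)*(-2) = ((1/2)*(1/6))*(-2) = (1/12)*(-2) = -1/6 ≈ -0.16667)
(-963 + g)*(-1321) = (-963 - 1/6)*(-1321) = -5779/6*(-1321) = 7634059/6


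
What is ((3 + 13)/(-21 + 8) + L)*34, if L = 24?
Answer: 10064/13 ≈ 774.15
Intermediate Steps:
((3 + 13)/(-21 + 8) + L)*34 = ((3 + 13)/(-21 + 8) + 24)*34 = (16/(-13) + 24)*34 = (16*(-1/13) + 24)*34 = (-16/13 + 24)*34 = (296/13)*34 = 10064/13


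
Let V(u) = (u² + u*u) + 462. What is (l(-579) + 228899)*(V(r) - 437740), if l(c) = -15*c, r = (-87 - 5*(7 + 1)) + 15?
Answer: -97929748960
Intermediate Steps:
r = -112 (r = (-87 - 5*8) + 15 = (-87 - 40) + 15 = -127 + 15 = -112)
V(u) = 462 + 2*u² (V(u) = (u² + u²) + 462 = 2*u² + 462 = 462 + 2*u²)
(l(-579) + 228899)*(V(r) - 437740) = (-15*(-579) + 228899)*((462 + 2*(-112)²) - 437740) = (8685 + 228899)*((462 + 2*12544) - 437740) = 237584*((462 + 25088) - 437740) = 237584*(25550 - 437740) = 237584*(-412190) = -97929748960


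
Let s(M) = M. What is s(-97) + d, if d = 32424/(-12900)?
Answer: -106977/1075 ≈ -99.513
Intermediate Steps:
d = -2702/1075 (d = 32424*(-1/12900) = -2702/1075 ≈ -2.5135)
s(-97) + d = -97 - 2702/1075 = -106977/1075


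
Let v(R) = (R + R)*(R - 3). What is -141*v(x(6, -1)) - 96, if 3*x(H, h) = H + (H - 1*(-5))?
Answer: -13072/3 ≈ -4357.3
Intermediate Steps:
x(H, h) = 5/3 + 2*H/3 (x(H, h) = (H + (H - 1*(-5)))/3 = (H + (H + 5))/3 = (H + (5 + H))/3 = (5 + 2*H)/3 = 5/3 + 2*H/3)
v(R) = 2*R*(-3 + R) (v(R) = (2*R)*(-3 + R) = 2*R*(-3 + R))
-141*v(x(6, -1)) - 96 = -282*(5/3 + (2/3)*6)*(-3 + (5/3 + (2/3)*6)) - 96 = -282*(5/3 + 4)*(-3 + (5/3 + 4)) - 96 = -282*17*(-3 + 17/3)/3 - 96 = -282*17*8/(3*3) - 96 = -141*272/9 - 96 = -12784/3 - 96 = -13072/3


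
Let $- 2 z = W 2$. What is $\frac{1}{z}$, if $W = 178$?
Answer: $- \frac{1}{178} \approx -0.005618$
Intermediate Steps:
$z = -178$ ($z = - \frac{178 \cdot 2}{2} = \left(- \frac{1}{2}\right) 356 = -178$)
$\frac{1}{z} = \frac{1}{-178} = - \frac{1}{178}$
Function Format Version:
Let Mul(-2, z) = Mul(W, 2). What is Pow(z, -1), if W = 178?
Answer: Rational(-1, 178) ≈ -0.0056180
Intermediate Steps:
z = -178 (z = Mul(Rational(-1, 2), Mul(178, 2)) = Mul(Rational(-1, 2), 356) = -178)
Pow(z, -1) = Pow(-178, -1) = Rational(-1, 178)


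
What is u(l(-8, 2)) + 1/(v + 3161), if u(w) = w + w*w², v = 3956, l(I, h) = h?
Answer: 71171/7117 ≈ 10.000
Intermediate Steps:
u(w) = w + w³
u(l(-8, 2)) + 1/(v + 3161) = (2 + 2³) + 1/(3956 + 3161) = (2 + 8) + 1/7117 = 10 + 1/7117 = 71171/7117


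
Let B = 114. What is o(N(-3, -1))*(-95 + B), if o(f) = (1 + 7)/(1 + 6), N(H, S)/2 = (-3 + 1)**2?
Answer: 152/7 ≈ 21.714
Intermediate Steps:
N(H, S) = 8 (N(H, S) = 2*(-3 + 1)**2 = 2*(-2)**2 = 2*4 = 8)
o(f) = 8/7
o(N(-3, -1))*(-95 + B) = 8*(-95 + 114)/7 = (8/7)*19 = 152/7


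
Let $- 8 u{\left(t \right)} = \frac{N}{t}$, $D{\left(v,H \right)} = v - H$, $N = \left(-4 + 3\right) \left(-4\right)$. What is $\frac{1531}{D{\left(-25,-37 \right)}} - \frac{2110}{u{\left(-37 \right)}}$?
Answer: $- \frac{1872149}{12} \approx -1.5601 \cdot 10^{5}$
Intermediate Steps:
$N = 4$ ($N = \left(-1\right) \left(-4\right) = 4$)
$u{\left(t \right)} = - \frac{1}{2 t}$ ($u{\left(t \right)} = - \frac{4 \frac{1}{t}}{8} = - \frac{1}{2 t}$)
$\frac{1531}{D{\left(-25,-37 \right)}} - \frac{2110}{u{\left(-37 \right)}} = \frac{1531}{-25 - -37} - \frac{2110}{\left(- \frac{1}{2}\right) \frac{1}{-37}} = \frac{1531}{-25 + 37} - \frac{2110}{\left(- \frac{1}{2}\right) \left(- \frac{1}{37}\right)} = \frac{1531}{12} - 2110 \frac{1}{\frac{1}{74}} = 1531 \cdot \frac{1}{12} - 156140 = \frac{1531}{12} - 156140 = - \frac{1872149}{12}$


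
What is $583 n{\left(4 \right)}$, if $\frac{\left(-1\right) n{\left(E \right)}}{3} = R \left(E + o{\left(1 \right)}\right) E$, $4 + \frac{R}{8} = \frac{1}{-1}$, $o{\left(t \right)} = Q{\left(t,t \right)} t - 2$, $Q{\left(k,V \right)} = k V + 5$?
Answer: $2238720$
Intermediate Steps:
$Q{\left(k,V \right)} = 5 + V k$ ($Q{\left(k,V \right)} = V k + 5 = 5 + V k$)
$o{\left(t \right)} = -2 + t \left(5 + t^{2}\right)$ ($o{\left(t \right)} = \left(5 + t t\right) t - 2 = \left(5 + t^{2}\right) t - 2 = t \left(5 + t^{2}\right) - 2 = -2 + t \left(5 + t^{2}\right)$)
$R = -40$ ($R = -32 + \frac{8}{-1} = -32 + 8 \left(-1\right) = -32 - 8 = -40$)
$n{\left(E \right)} = - 3 E \left(-160 - 40 E\right)$ ($n{\left(E \right)} = - 3 - 40 \left(E - \left(2 - \left(5 + 1^{2}\right)\right)\right) E = - 3 - 40 \left(E - \left(2 - \left(5 + 1\right)\right)\right) E = - 3 - 40 \left(E + \left(-2 + 1 \cdot 6\right)\right) E = - 3 - 40 \left(E + \left(-2 + 6\right)\right) E = - 3 - 40 \left(E + 4\right) E = - 3 - 40 \left(4 + E\right) E = - 3 \left(-160 - 40 E\right) E = - 3 E \left(-160 - 40 E\right)$)
$583 n{\left(4 \right)} = 583 \cdot 120 \cdot 4 \left(4 + 4\right) = 583 \cdot 120 \cdot 4 \cdot 8 = 583 \cdot 3840 = 2238720$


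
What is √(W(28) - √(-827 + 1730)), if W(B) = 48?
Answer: √(48 - √903) ≈ 4.2367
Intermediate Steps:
√(W(28) - √(-827 + 1730)) = √(48 - √(-827 + 1730)) = √(48 - √903)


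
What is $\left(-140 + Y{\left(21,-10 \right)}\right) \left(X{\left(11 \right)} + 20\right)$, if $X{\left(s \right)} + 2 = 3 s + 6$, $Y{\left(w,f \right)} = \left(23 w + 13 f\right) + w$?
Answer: $13338$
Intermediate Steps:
$Y{\left(w,f \right)} = 13 f + 24 w$ ($Y{\left(w,f \right)} = \left(13 f + 23 w\right) + w = 13 f + 24 w$)
$X{\left(s \right)} = 4 + 3 s$ ($X{\left(s \right)} = -2 + \left(3 s + 6\right) = -2 + \left(6 + 3 s\right) = 4 + 3 s$)
$\left(-140 + Y{\left(21,-10 \right)}\right) \left(X{\left(11 \right)} + 20\right) = \left(-140 + \left(13 \left(-10\right) + 24 \cdot 21\right)\right) \left(\left(4 + 3 \cdot 11\right) + 20\right) = \left(-140 + \left(-130 + 504\right)\right) \left(\left(4 + 33\right) + 20\right) = \left(-140 + 374\right) \left(37 + 20\right) = 234 \cdot 57 = 13338$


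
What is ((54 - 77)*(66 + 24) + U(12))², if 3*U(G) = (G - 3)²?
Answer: 4173849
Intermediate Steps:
U(G) = (-3 + G)²/3 (U(G) = (G - 3)²/3 = (-3 + G)²/3)
((54 - 77)*(66 + 24) + U(12))² = ((54 - 77)*(66 + 24) + (-3 + 12)²/3)² = (-23*90 + (⅓)*9²)² = (-2070 + (⅓)*81)² = (-2070 + 27)² = (-2043)² = 4173849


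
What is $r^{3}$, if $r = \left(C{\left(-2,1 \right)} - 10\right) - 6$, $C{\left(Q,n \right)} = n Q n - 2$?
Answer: $-8000$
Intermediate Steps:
$C{\left(Q,n \right)} = -2 + Q n^{2}$ ($C{\left(Q,n \right)} = Q n n - 2 = Q n^{2} - 2 = -2 + Q n^{2}$)
$r = -20$ ($r = \left(\left(-2 - 2 \cdot 1^{2}\right) - 10\right) - 6 = \left(\left(-2 - 2\right) - 10\right) - 6 = \left(-4 - 10\right) - 6 = -14 - 6 = -20$)
$r^{3} = \left(-20\right)^{3} = -8000$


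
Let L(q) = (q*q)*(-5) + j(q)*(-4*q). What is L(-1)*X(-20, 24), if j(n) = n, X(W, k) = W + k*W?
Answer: 4500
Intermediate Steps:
X(W, k) = W + W*k
L(q) = -9*q² (L(q) = (q*q)*(-5) + q*(-4*q) = q²*(-5) - 4*q² = -5*q² - 4*q² = -9*q²)
L(-1)*X(-20, 24) = (-9*(-1)²)*(-20*(1 + 24)) = (-9*1)*(-20*25) = -9*(-500) = 4500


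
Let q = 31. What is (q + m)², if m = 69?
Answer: 10000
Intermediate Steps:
(q + m)² = (31 + 69)² = 100² = 10000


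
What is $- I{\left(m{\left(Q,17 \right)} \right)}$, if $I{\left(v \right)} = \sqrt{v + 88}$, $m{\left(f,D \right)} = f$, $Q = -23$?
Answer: $- \sqrt{65} \approx -8.0623$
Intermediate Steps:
$I{\left(v \right)} = \sqrt{88 + v}$
$- I{\left(m{\left(Q,17 \right)} \right)} = - \sqrt{88 - 23} = - \sqrt{65}$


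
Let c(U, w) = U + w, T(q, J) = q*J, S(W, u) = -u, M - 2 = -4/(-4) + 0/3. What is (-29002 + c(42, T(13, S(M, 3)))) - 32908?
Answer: -61907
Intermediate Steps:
M = 3 (M = 2 + (-4/(-4) + 0/3) = 2 + (-4*(-1/4) + 0*(1/3)) = 2 + (1 + 0) = 2 + 1 = 3)
T(q, J) = J*q
(-29002 + c(42, T(13, S(M, 3)))) - 32908 = (-29002 + (42 - 1*3*13)) - 32908 = (-29002 + (42 - 3*13)) - 32908 = (-29002 + (42 - 39)) - 32908 = (-29002 + 3) - 32908 = -28999 - 32908 = -61907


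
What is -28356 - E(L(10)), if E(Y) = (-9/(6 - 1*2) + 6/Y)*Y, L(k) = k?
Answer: -56679/2 ≈ -28340.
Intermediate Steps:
E(Y) = Y*(-9/4 + 6/Y) (E(Y) = (-9/(6 - 2) + 6/Y)*Y = (-9/4 + 6/Y)*Y = Y*(-9/4 + 6/Y))
-28356 - E(L(10)) = -28356 - (6 - 9/4*10) = -28356 - (6 - 45/2) = -28356 - 1*(-33/2) = -28356 + 33/2 = -56679/2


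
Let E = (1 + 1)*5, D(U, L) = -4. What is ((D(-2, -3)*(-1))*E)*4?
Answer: 160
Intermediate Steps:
E = 10 (E = 2*5 = 10)
((D(-2, -3)*(-1))*E)*4 = (-4*(-1)*10)*4 = (4*10)*4 = 40*4 = 160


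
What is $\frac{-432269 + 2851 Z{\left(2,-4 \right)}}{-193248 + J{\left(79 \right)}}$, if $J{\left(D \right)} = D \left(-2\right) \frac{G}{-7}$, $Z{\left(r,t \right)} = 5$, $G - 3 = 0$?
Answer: $\frac{487683}{225377} \approx 2.1639$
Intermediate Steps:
$G = 3$ ($G = 3 + 0 = 3$)
$J{\left(D \right)} = \frac{6 D}{7}$ ($J{\left(D \right)} = D \left(-2\right) \frac{3}{-7} = - 2 D 3 \left(- \frac{1}{7}\right) = - 2 D \left(- \frac{3}{7}\right) = \frac{6 D}{7}$)
$\frac{-432269 + 2851 Z{\left(2,-4 \right)}}{-193248 + J{\left(79 \right)}} = \frac{-432269 + 2851 \cdot 5}{-193248 + \frac{6}{7} \cdot 79} = \frac{-432269 + 14255}{-193248 + \frac{474}{7}} = - \frac{418014}{- \frac{1352262}{7}} = \left(-418014\right) \left(- \frac{7}{1352262}\right) = \frac{487683}{225377}$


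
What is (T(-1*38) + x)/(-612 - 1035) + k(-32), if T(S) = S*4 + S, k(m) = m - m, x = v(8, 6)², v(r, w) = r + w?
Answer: -2/549 ≈ -0.0036430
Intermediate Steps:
x = 196 (x = (8 + 6)² = 14² = 196)
k(m) = 0
T(S) = 5*S (T(S) = 4*S + S = 5*S)
(T(-1*38) + x)/(-612 - 1035) + k(-32) = (5*(-1*38) + 196)/(-612 - 1035) + 0 = (5*(-38) + 196)/(-1647) + 0 = (-190 + 196)*(-1/1647) + 0 = 6*(-1/1647) + 0 = -2/549 + 0 = -2/549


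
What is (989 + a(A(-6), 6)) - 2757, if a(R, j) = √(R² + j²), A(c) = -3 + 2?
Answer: -1768 + √37 ≈ -1761.9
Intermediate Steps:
A(c) = -1
(989 + a(A(-6), 6)) - 2757 = (989 + √((-1)² + 6²)) - 2757 = (989 + √(1 + 36)) - 2757 = (989 + √37) - 2757 = -1768 + √37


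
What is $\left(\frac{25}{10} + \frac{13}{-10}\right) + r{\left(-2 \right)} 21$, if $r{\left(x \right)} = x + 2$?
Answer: $\frac{6}{5} \approx 1.2$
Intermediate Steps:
$r{\left(x \right)} = 2 + x$
$\left(\frac{25}{10} + \frac{13}{-10}\right) + r{\left(-2 \right)} 21 = \left(\frac{25}{10} + \frac{13}{-10}\right) + \left(2 - 2\right) 21 = \left(25 \cdot \frac{1}{10} + 13 \left(- \frac{1}{10}\right)\right) + 0 \cdot 21 = \left(\frac{5}{2} - \frac{13}{10}\right) + 0 = \frac{6}{5} + 0 = \frac{6}{5}$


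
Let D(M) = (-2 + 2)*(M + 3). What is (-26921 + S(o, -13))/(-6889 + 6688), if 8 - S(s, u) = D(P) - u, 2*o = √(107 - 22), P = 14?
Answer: 26926/201 ≈ 133.96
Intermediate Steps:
D(M) = 0 (D(M) = 0*(3 + M) = 0)
o = √85/2 (o = √(107 - 22)/2 = √85/2 ≈ 4.6098)
S(s, u) = 8 + u (S(s, u) = 8 - (0 - u) = 8 - (-1)*u = 8 + u)
(-26921 + S(o, -13))/(-6889 + 6688) = (-26921 + (8 - 13))/(-6889 + 6688) = (-26921 - 5)/(-201) = -26926*(-1/201) = 26926/201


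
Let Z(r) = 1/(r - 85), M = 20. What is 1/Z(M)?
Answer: -65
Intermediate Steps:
Z(r) = 1/(-85 + r)
1/Z(M) = 1/(1/(-85 + 20)) = 1/(1/(-65)) = 1/(-1/65) = -65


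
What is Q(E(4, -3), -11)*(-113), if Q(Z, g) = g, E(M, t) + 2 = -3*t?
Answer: 1243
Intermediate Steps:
E(M, t) = -2 - 3*t
Q(E(4, -3), -11)*(-113) = -11*(-113) = 1243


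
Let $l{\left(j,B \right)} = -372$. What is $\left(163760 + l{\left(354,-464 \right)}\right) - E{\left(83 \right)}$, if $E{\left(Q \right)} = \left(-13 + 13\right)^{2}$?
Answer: $163388$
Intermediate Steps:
$E{\left(Q \right)} = 0$ ($E{\left(Q \right)} = 0^{2} = 0$)
$\left(163760 + l{\left(354,-464 \right)}\right) - E{\left(83 \right)} = \left(163760 - 372\right) - 0 = 163388 + 0 = 163388$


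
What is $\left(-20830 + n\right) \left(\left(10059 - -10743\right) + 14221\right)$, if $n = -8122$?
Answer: $-1013985896$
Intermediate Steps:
$\left(-20830 + n\right) \left(\left(10059 - -10743\right) + 14221\right) = \left(-20830 - 8122\right) \left(\left(10059 - -10743\right) + 14221\right) = - 28952 \left(\left(10059 + 10743\right) + 14221\right) = - 28952 \left(20802 + 14221\right) = \left(-28952\right) 35023 = -1013985896$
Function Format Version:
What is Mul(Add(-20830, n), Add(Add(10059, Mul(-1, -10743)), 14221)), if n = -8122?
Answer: -1013985896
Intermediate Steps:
Mul(Add(-20830, n), Add(Add(10059, Mul(-1, -10743)), 14221)) = Mul(Add(-20830, -8122), Add(Add(10059, Mul(-1, -10743)), 14221)) = Mul(-28952, Add(Add(10059, 10743), 14221)) = Mul(-28952, Add(20802, 14221)) = Mul(-28952, 35023) = -1013985896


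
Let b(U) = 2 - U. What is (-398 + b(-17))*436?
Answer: -165244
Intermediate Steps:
(-398 + b(-17))*436 = (-398 + (2 - 1*(-17)))*436 = (-398 + (2 + 17))*436 = (-398 + 19)*436 = -379*436 = -165244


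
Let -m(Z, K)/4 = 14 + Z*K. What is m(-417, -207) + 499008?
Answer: 153676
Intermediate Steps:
m(Z, K) = -56 - 4*K*Z (m(Z, K) = -4*(14 + Z*K) = -4*(14 + K*Z) = -56 - 4*K*Z)
m(-417, -207) + 499008 = (-56 - 4*(-207)*(-417)) + 499008 = (-56 - 345276) + 499008 = -345332 + 499008 = 153676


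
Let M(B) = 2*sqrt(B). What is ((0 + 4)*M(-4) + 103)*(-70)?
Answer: -7210 - 1120*I ≈ -7210.0 - 1120.0*I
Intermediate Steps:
((0 + 4)*M(-4) + 103)*(-70) = ((0 + 4)*(2*sqrt(-4)) + 103)*(-70) = (4*(2*(2*I)) + 103)*(-70) = (4*(4*I) + 103)*(-70) = (16*I + 103)*(-70) = (103 + 16*I)*(-70) = -7210 - 1120*I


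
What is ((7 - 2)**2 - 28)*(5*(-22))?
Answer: 330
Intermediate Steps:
((7 - 2)**2 - 28)*(5*(-22)) = (5**2 - 28)*(-110) = (25 - 28)*(-110) = -3*(-110) = 330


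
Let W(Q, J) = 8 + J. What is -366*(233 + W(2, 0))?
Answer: -88206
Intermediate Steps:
-366*(233 + W(2, 0)) = -366*(233 + (8 + 0)) = -366*(233 + 8) = -366*241 = -88206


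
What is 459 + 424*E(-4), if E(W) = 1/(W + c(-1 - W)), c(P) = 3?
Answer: 35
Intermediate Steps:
E(W) = 1/(3 + W) (E(W) = 1/(W + 3) = 1/(3 + W))
459 + 424*E(-4) = 459 + 424/(3 - 4) = 459 + 424/(-1) = 459 + 424*(-1) = 459 - 424 = 35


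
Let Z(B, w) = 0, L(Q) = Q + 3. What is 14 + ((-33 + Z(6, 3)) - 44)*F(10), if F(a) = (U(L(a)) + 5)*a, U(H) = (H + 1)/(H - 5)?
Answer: -10367/2 ≈ -5183.5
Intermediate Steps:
L(Q) = 3 + Q
U(H) = (1 + H)/(-5 + H)
F(a) = a*(5 + (4 + a)/(-2 + a)) (F(a) = ((1 + (3 + a))/(-5 + (3 + a)) + 5)*a = ((4 + a)/(-2 + a) + 5)*a = (5 + (4 + a)/(-2 + a))*a = a*(5 + (4 + a)/(-2 + a)))
14 + ((-33 + Z(6, 3)) - 44)*F(10) = 14 + ((-33 + 0) - 44)*(6*10*(-1 + 10)/(-2 + 10)) = 14 + (-33 - 44)*(6*10*9/8) = 14 - 462*10*9/8 = 14 - 77*135/2 = 14 - 10395/2 = -10367/2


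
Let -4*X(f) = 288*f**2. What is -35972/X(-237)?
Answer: 8993/1011042 ≈ 0.0088948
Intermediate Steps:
X(f) = -72*f**2
-35972/X(-237) = -35972/((-72*(-237)**2)) = -35972/((-72*56169)) = -35972/(-4044168) = -35972*(-1/4044168) = 8993/1011042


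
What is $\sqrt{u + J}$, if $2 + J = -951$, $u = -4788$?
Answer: $i \sqrt{5741} \approx 75.769 i$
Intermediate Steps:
$J = -953$ ($J = -2 - 951 = -953$)
$\sqrt{u + J} = \sqrt{-4788 - 953} = \sqrt{-5741} = i \sqrt{5741}$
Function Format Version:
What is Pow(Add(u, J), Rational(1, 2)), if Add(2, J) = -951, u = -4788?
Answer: Mul(I, Pow(5741, Rational(1, 2))) ≈ Mul(75.769, I)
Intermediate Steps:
J = -953 (J = Add(-2, -951) = -953)
Pow(Add(u, J), Rational(1, 2)) = Pow(Add(-4788, -953), Rational(1, 2)) = Pow(-5741, Rational(1, 2)) = Mul(I, Pow(5741, Rational(1, 2)))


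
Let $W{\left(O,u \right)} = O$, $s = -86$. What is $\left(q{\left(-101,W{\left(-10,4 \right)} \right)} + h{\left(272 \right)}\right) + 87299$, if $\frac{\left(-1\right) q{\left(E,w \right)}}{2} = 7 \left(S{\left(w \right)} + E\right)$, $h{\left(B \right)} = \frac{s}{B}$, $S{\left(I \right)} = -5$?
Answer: $\frac{12074445}{136} \approx 88783.0$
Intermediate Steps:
$h{\left(B \right)} = - \frac{86}{B}$
$q{\left(E,w \right)} = 70 - 14 E$ ($q{\left(E,w \right)} = - 2 \cdot 7 \left(-5 + E\right) = - 2 \left(-35 + 7 E\right) = 70 - 14 E$)
$\left(q{\left(-101,W{\left(-10,4 \right)} \right)} + h{\left(272 \right)}\right) + 87299 = \left(\left(70 - -1414\right) - \frac{86}{272}\right) + 87299 = \left(\left(70 + 1414\right) - \frac{43}{136}\right) + 87299 = \left(1484 - \frac{43}{136}\right) + 87299 = \frac{201781}{136} + 87299 = \frac{12074445}{136}$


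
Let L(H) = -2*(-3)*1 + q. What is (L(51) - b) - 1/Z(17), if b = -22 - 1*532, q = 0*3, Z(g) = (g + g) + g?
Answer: 28559/51 ≈ 559.98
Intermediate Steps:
Z(g) = 3*g (Z(g) = 2*g + g = 3*g)
q = 0
b = -554 (b = -22 - 532 = -554)
L(H) = 6 (L(H) = -2*(-3)*1 + 0 = 6*1 + 0 = 6 + 0 = 6)
(L(51) - b) - 1/Z(17) = (6 - 1*(-554)) - 1/(3*17) = (6 + 554) - 1/51 = 560 - 1*1/51 = 560 - 1/51 = 28559/51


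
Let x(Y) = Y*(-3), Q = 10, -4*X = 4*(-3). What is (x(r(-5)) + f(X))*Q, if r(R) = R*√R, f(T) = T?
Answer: 30 + 150*I*√5 ≈ 30.0 + 335.41*I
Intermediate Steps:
X = 3 (X = -(-3) = -¼*(-12) = 3)
r(R) = R^(3/2)
x(Y) = -3*Y
(x(r(-5)) + f(X))*Q = (-(-15)*I*√5 + 3)*10 = (15*I*√5 + 3)*10 = (3 + 15*I*√5)*10 = 30 + 150*I*√5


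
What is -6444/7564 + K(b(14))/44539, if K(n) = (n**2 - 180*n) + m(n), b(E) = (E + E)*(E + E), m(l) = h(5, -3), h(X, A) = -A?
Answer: 74882720/7656659 ≈ 9.7801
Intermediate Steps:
m(l) = 3 (m(l) = -1*(-3) = 3)
b(E) = 4*E**2 (b(E) = (2*E)*(2*E) = 4*E**2)
K(n) = 3 + n**2 - 180*n (K(n) = (n**2 - 180*n) + 3 = 3 + n**2 - 180*n)
-6444/7564 + K(b(14))/44539 = -6444/7564 + (3 + (4*14**2)**2 - 720*14**2)/44539 = -6444*1/7564 + (3 + (4*196)**2 - 720*196)*(1/44539) = -1611/1891 + (3 + 784**2 - 180*784)*(1/44539) = -1611/1891 + (3 + 614656 - 141120)*(1/44539) = -1611/1891 + 473539*(1/44539) = -1611/1891 + 43049/4049 = 74882720/7656659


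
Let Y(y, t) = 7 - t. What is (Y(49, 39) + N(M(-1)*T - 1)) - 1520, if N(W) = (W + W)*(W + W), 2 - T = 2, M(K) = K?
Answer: -1548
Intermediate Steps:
T = 0 (T = 2 - 1*2 = 2 - 2 = 0)
N(W) = 4*W**2 (N(W) = (2*W)*(2*W) = 4*W**2)
(Y(49, 39) + N(M(-1)*T - 1)) - 1520 = ((7 - 1*39) + 4*(-1*0 - 1)**2) - 1520 = ((7 - 39) + 4*(0 - 1)**2) - 1520 = (-32 + 4*(-1)**2) - 1520 = (-32 + 4*1) - 1520 = (-32 + 4) - 1520 = -28 - 1520 = -1548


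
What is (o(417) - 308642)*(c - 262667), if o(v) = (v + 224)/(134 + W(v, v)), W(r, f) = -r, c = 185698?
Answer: 6722959442863/283 ≈ 2.3756e+10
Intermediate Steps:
o(v) = (224 + v)/(134 - v) (o(v) = (v + 224)/(134 - v) = (224 + v)/(134 - v))
(o(417) - 308642)*(c - 262667) = ((-224 - 1*417)/(-134 + 417) - 308642)*(185698 - 262667) = ((-224 - 417)/283 - 308642)*(-76969) = ((1/283)*(-641) - 308642)*(-76969) = (-641/283 - 308642)*(-76969) = -87346327/283*(-76969) = 6722959442863/283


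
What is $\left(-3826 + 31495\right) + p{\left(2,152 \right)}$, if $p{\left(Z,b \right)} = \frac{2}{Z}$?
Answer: $27670$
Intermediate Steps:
$\left(-3826 + 31495\right) + p{\left(2,152 \right)} = \left(-3826 + 31495\right) + \frac{2}{2} = 27669 + 2 \cdot \frac{1}{2} = 27669 + 1 = 27670$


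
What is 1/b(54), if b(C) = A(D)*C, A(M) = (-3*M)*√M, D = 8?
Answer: -√2/5184 ≈ -0.00027280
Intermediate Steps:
A(M) = -3*M^(3/2)
b(C) = -48*C*√2 (b(C) = (-48*√2)*C = -48*C*√2)
1/b(54) = 1/(-48*54*√2) = 1/(-2592*√2) = -√2/5184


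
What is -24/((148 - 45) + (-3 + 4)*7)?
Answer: -12/55 ≈ -0.21818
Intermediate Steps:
-24/((148 - 45) + (-3 + 4)*7) = -24/(103 + 1*7) = -24/(103 + 7) = -24/110 = -24*1/110 = -12/55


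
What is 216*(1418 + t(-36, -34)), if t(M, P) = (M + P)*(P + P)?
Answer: 1334448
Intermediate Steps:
t(M, P) = 2*P*(M + P) (t(M, P) = (M + P)*(2*P) = 2*P*(M + P))
216*(1418 + t(-36, -34)) = 216*(1418 + 2*(-34)*(-36 - 34)) = 216*(1418 + 2*(-34)*(-70)) = 216*(1418 + 4760) = 216*6178 = 1334448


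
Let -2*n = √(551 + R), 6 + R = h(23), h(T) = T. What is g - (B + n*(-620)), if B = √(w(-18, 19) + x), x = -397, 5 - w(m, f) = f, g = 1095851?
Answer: 1095851 - 620*√142 - I*√411 ≈ 1.0885e+6 - 20.273*I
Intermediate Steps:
R = 17 (R = -6 + 23 = 17)
w(m, f) = 5 - f
n = -√142 (n = -√(551 + 17)/2 = -√142 ≈ -11.916)
B = I*√411 (B = √((5 - 1*19) - 397) = √((5 - 19) - 397) = √(-14 - 397) = √(-411) = I*√411 ≈ 20.273*I)
g - (B + n*(-620)) = 1095851 - (I*√411 - √142*(-620)) = 1095851 - (I*√411 + 620*√142) = 1095851 - (620*√142 + I*√411) = 1095851 + (-620*√142 - I*√411) = 1095851 - 620*√142 - I*√411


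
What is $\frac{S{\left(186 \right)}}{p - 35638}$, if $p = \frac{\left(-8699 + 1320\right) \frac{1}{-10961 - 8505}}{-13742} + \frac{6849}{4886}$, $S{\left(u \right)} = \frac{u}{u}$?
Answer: $- \frac{653506828996}{23288760329968131} \approx -2.8061 \cdot 10^{-5}$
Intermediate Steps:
$S{\left(u \right)} = 1$
$p = \frac{916041791317}{653506828996}$ ($p = - \frac{7379}{-19466} \left(- \frac{1}{13742}\right) + 6849 \cdot \frac{1}{4886} = \left(-7379\right) \left(- \frac{1}{19466}\right) \left(- \frac{1}{13742}\right) + \frac{6849}{4886} = \frac{7379}{19466} \left(- \frac{1}{13742}\right) + \frac{6849}{4886} = - \frac{7379}{267501772} + \frac{6849}{4886} = \frac{916041791317}{653506828996} \approx 1.4017$)
$\frac{S{\left(186 \right)}}{p - 35638} = 1 \frac{1}{\frac{916041791317}{653506828996} - 35638} = 1 \frac{1}{- \frac{23288760329968131}{653506828996}} = 1 \left(- \frac{653506828996}{23288760329968131}\right) = - \frac{653506828996}{23288760329968131}$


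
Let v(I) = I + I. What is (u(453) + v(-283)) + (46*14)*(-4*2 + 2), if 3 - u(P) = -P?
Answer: -3974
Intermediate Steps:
u(P) = 3 + P (u(P) = 3 - (-1)*P = 3 + P)
v(I) = 2*I
(u(453) + v(-283)) + (46*14)*(-4*2 + 2) = ((3 + 453) + 2*(-283)) + (46*14)*(-4*2 + 2) = (456 - 566) + 644*(-8 + 2) = -110 + 644*(-6) = -110 - 3864 = -3974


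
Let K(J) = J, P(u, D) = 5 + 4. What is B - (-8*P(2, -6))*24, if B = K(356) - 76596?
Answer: -74512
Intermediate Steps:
P(u, D) = 9
B = -76240 (B = 356 - 76596 = -76240)
B - (-8*P(2, -6))*24 = -76240 - (-8*9)*24 = -76240 - (-72)*24 = -76240 - 1*(-1728) = -76240 + 1728 = -74512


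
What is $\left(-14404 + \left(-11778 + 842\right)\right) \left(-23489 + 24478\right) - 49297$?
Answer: $-25110557$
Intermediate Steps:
$\left(-14404 + \left(-11778 + 842\right)\right) \left(-23489 + 24478\right) - 49297 = \left(-14404 - 10936\right) 989 - 49297 = \left(-25340\right) 989 - 49297 = -25061260 - 49297 = -25110557$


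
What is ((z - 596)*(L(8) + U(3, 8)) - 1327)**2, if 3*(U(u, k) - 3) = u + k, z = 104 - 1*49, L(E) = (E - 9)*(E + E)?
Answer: 124701889/9 ≈ 1.3856e+7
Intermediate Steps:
L(E) = 2*E*(-9 + E) (L(E) = (-9 + E)*(2*E) = 2*E*(-9 + E))
z = 55 (z = 104 - 49 = 55)
U(u, k) = 3 + k/3 + u/3 (U(u, k) = 3 + (u + k)/3 = 3 + (k + u)/3 = 3 + (k/3 + u/3) = 3 + k/3 + u/3)
((z - 596)*(L(8) + U(3, 8)) - 1327)**2 = ((55 - 596)*(2*8*(-9 + 8) + (3 + (1/3)*8 + (1/3)*3)) - 1327)**2 = (-541*(2*8*(-1) + (3 + 8/3 + 1)) - 1327)**2 = (-541*(-16 + 20/3) - 1327)**2 = (-541*(-28/3) - 1327)**2 = (15148/3 - 1327)**2 = (11167/3)**2 = 124701889/9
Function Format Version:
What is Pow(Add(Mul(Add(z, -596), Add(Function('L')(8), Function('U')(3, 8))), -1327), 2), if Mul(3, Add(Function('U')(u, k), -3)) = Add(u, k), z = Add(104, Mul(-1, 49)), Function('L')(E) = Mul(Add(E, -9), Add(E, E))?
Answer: Rational(124701889, 9) ≈ 1.3856e+7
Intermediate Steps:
Function('L')(E) = Mul(2, E, Add(-9, E)) (Function('L')(E) = Mul(Add(-9, E), Mul(2, E)) = Mul(2, E, Add(-9, E)))
z = 55 (z = Add(104, -49) = 55)
Function('U')(u, k) = Add(3, Mul(Rational(1, 3), k), Mul(Rational(1, 3), u)) (Function('U')(u, k) = Add(3, Mul(Rational(1, 3), Add(u, k))) = Add(3, Mul(Rational(1, 3), Add(k, u))) = Add(3, Add(Mul(Rational(1, 3), k), Mul(Rational(1, 3), u))) = Add(3, Mul(Rational(1, 3), k), Mul(Rational(1, 3), u)))
Pow(Add(Mul(Add(z, -596), Add(Function('L')(8), Function('U')(3, 8))), -1327), 2) = Pow(Add(Mul(Add(55, -596), Add(Mul(2, 8, Add(-9, 8)), Add(3, Mul(Rational(1, 3), 8), Mul(Rational(1, 3), 3)))), -1327), 2) = Pow(Add(Mul(-541, Add(Mul(2, 8, -1), Add(3, Rational(8, 3), 1))), -1327), 2) = Pow(Add(Mul(-541, Add(-16, Rational(20, 3))), -1327), 2) = Pow(Add(Mul(-541, Rational(-28, 3)), -1327), 2) = Pow(Add(Rational(15148, 3), -1327), 2) = Pow(Rational(11167, 3), 2) = Rational(124701889, 9)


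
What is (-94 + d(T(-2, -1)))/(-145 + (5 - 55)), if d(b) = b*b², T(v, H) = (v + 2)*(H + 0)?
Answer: 94/195 ≈ 0.48205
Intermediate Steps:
T(v, H) = H*(2 + v) (T(v, H) = (2 + v)*H = H*(2 + v))
d(b) = b³
(-94 + d(T(-2, -1)))/(-145 + (5 - 55)) = (-94 + (-(2 - 2))³)/(-145 + (5 - 55)) = (-94 + (-1*0)³)/(-145 - 50) = (-94 + 0³)/(-195) = (-94 + 0)*(-1/195) = -94*(-1/195) = 94/195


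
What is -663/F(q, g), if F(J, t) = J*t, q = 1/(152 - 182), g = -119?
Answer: -1170/7 ≈ -167.14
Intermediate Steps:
q = -1/30 (q = 1/(-30) = -1/30 ≈ -0.033333)
-663/F(q, g) = -663/((-1/30*(-119))) = -663/119/30 = -663*30/119 = -1170/7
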